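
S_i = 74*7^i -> [74, 518, 3626, 25382, 177674]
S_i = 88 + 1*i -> [88, 89, 90, 91, 92]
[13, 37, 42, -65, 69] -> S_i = Random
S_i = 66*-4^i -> [66, -264, 1056, -4224, 16896]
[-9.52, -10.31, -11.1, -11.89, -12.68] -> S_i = -9.52 + -0.79*i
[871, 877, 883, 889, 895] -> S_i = 871 + 6*i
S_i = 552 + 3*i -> [552, 555, 558, 561, 564]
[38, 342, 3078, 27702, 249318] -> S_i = 38*9^i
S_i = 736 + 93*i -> [736, 829, 922, 1015, 1108]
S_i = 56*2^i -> [56, 112, 224, 448, 896]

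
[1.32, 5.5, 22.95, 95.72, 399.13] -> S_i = 1.32*4.17^i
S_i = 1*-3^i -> [1, -3, 9, -27, 81]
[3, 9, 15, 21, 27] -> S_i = 3 + 6*i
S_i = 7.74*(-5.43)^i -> [7.74, -42.03, 228.21, -1239.2, 6728.84]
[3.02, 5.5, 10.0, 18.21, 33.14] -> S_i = 3.02*1.82^i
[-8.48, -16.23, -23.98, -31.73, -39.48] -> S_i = -8.48 + -7.75*i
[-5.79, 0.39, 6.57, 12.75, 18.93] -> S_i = -5.79 + 6.18*i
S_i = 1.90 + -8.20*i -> [1.9, -6.3, -14.5, -22.7, -30.9]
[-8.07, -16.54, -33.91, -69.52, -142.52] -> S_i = -8.07*2.05^i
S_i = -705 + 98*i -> [-705, -607, -509, -411, -313]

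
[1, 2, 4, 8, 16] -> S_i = 1*2^i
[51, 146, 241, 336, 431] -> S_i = 51 + 95*i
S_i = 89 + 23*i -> [89, 112, 135, 158, 181]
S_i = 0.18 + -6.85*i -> [0.18, -6.67, -13.52, -20.37, -27.22]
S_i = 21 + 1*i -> [21, 22, 23, 24, 25]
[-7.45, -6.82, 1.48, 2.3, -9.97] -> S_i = Random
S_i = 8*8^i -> [8, 64, 512, 4096, 32768]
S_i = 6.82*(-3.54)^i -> [6.82, -24.14, 85.47, -302.55, 1071.02]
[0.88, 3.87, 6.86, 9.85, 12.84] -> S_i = 0.88 + 2.99*i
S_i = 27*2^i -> [27, 54, 108, 216, 432]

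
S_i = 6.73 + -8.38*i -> [6.73, -1.65, -10.03, -18.41, -26.79]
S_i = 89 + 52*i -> [89, 141, 193, 245, 297]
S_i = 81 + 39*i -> [81, 120, 159, 198, 237]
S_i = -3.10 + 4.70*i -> [-3.1, 1.6, 6.3, 11.0, 15.7]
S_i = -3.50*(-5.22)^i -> [-3.5, 18.27, -95.37, 497.83, -2598.66]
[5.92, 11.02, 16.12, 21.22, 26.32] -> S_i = 5.92 + 5.10*i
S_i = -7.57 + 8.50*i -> [-7.57, 0.93, 9.43, 17.93, 26.43]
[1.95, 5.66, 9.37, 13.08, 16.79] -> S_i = 1.95 + 3.71*i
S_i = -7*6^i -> [-7, -42, -252, -1512, -9072]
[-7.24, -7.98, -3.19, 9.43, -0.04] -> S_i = Random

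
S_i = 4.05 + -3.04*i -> [4.05, 1.01, -2.03, -5.07, -8.11]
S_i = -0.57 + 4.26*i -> [-0.57, 3.69, 7.95, 12.21, 16.47]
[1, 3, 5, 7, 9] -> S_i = 1 + 2*i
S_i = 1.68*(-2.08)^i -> [1.68, -3.49, 7.27, -15.12, 31.45]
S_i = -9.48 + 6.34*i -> [-9.48, -3.14, 3.2, 9.54, 15.88]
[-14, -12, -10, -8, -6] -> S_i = -14 + 2*i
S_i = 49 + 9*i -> [49, 58, 67, 76, 85]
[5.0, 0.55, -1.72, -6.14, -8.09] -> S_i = Random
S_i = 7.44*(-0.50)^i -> [7.44, -3.72, 1.86, -0.93, 0.46]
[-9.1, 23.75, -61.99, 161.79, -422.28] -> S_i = -9.10*(-2.61)^i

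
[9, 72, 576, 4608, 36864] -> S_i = 9*8^i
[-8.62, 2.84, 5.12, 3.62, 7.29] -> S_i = Random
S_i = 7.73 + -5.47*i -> [7.73, 2.26, -3.21, -8.68, -14.15]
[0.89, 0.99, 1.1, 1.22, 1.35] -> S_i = 0.89*1.11^i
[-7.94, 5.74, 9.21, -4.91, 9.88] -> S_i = Random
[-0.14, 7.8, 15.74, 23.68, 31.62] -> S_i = -0.14 + 7.94*i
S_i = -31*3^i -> [-31, -93, -279, -837, -2511]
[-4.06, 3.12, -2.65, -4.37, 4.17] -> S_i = Random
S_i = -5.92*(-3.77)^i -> [-5.92, 22.32, -84.14, 317.21, -1195.88]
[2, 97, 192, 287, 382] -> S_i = 2 + 95*i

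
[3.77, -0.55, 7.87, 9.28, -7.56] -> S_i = Random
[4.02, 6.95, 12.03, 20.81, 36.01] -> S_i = 4.02*1.73^i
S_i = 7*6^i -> [7, 42, 252, 1512, 9072]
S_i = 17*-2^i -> [17, -34, 68, -136, 272]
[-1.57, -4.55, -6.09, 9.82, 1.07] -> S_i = Random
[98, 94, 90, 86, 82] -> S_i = 98 + -4*i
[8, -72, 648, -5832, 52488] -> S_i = 8*-9^i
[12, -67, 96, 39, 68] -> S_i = Random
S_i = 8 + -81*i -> [8, -73, -154, -235, -316]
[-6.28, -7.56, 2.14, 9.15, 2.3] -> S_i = Random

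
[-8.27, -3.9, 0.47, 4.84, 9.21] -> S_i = -8.27 + 4.37*i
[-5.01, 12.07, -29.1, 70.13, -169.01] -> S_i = -5.01*(-2.41)^i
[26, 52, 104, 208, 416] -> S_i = 26*2^i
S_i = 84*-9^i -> [84, -756, 6804, -61236, 551124]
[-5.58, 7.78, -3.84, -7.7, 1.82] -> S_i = Random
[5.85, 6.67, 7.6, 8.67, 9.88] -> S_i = 5.85*1.14^i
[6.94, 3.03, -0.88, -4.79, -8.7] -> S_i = 6.94 + -3.91*i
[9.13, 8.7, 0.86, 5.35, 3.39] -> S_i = Random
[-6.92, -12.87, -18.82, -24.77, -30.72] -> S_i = -6.92 + -5.95*i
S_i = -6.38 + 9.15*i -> [-6.38, 2.77, 11.92, 21.07, 30.22]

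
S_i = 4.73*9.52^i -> [4.73, 45.03, 428.68, 4081.05, 38851.6]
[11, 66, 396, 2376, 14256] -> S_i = 11*6^i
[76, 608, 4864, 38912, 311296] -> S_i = 76*8^i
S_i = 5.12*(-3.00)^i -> [5.12, -15.36, 46.08, -138.24, 414.72]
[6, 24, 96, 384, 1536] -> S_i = 6*4^i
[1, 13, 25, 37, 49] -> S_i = 1 + 12*i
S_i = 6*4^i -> [6, 24, 96, 384, 1536]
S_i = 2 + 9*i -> [2, 11, 20, 29, 38]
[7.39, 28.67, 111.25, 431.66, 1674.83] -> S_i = 7.39*3.88^i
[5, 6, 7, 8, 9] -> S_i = 5 + 1*i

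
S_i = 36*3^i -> [36, 108, 324, 972, 2916]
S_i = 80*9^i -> [80, 720, 6480, 58320, 524880]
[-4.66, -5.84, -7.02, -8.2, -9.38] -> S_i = -4.66 + -1.18*i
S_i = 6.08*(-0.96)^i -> [6.08, -5.84, 5.6, -5.38, 5.16]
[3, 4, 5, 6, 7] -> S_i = 3 + 1*i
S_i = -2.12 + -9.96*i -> [-2.12, -12.08, -22.04, -32.0, -41.96]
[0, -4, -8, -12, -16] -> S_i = 0 + -4*i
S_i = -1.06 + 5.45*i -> [-1.06, 4.39, 9.84, 15.29, 20.74]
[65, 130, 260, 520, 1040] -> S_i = 65*2^i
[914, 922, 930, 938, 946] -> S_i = 914 + 8*i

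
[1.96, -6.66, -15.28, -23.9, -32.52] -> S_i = 1.96 + -8.62*i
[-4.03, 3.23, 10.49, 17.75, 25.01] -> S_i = -4.03 + 7.26*i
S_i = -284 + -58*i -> [-284, -342, -400, -458, -516]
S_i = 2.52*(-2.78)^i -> [2.52, -7.01, 19.48, -54.14, 150.51]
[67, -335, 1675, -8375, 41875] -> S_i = 67*-5^i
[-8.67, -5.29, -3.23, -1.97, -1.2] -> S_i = -8.67*0.61^i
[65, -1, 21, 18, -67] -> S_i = Random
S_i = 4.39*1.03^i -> [4.39, 4.52, 4.66, 4.8, 4.94]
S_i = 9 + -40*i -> [9, -31, -71, -111, -151]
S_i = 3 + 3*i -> [3, 6, 9, 12, 15]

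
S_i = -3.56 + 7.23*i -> [-3.56, 3.67, 10.9, 18.13, 25.36]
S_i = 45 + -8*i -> [45, 37, 29, 21, 13]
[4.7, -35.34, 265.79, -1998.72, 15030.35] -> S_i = 4.70*(-7.52)^i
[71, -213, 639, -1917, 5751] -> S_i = 71*-3^i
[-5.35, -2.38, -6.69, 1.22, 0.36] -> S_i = Random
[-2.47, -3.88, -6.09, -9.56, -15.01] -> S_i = -2.47*1.57^i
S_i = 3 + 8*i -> [3, 11, 19, 27, 35]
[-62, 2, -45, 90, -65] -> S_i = Random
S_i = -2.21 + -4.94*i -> [-2.21, -7.15, -12.09, -17.03, -21.97]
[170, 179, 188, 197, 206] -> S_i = 170 + 9*i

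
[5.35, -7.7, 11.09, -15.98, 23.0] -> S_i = 5.35*(-1.44)^i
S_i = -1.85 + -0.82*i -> [-1.85, -2.67, -3.49, -4.31, -5.13]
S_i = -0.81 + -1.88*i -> [-0.81, -2.69, -4.57, -6.45, -8.33]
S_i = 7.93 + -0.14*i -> [7.93, 7.79, 7.65, 7.51, 7.37]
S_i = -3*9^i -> [-3, -27, -243, -2187, -19683]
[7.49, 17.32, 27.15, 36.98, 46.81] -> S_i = 7.49 + 9.83*i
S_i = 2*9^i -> [2, 18, 162, 1458, 13122]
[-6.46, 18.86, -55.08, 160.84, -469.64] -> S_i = -6.46*(-2.92)^i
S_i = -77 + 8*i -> [-77, -69, -61, -53, -45]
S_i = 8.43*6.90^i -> [8.43, 58.17, 401.35, 2769.33, 19108.38]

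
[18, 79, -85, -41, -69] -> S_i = Random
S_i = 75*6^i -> [75, 450, 2700, 16200, 97200]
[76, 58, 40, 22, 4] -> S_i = 76 + -18*i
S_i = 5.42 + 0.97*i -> [5.42, 6.39, 7.36, 8.33, 9.3]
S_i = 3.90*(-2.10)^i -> [3.9, -8.19, 17.2, -36.12, 75.85]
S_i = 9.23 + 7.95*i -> [9.23, 17.18, 25.13, 33.08, 41.03]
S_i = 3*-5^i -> [3, -15, 75, -375, 1875]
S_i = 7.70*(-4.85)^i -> [7.7, -37.34, 181.12, -878.45, 4260.47]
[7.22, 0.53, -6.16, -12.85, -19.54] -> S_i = 7.22 + -6.69*i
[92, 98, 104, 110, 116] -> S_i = 92 + 6*i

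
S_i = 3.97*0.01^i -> [3.97, 0.04, 0.0, 0.0, 0.0]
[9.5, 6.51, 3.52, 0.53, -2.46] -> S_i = 9.50 + -2.99*i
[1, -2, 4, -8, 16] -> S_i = 1*-2^i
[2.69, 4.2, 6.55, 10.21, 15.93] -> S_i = 2.69*1.56^i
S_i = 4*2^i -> [4, 8, 16, 32, 64]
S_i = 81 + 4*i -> [81, 85, 89, 93, 97]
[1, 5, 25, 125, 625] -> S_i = 1*5^i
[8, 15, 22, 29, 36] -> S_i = 8 + 7*i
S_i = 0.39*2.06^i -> [0.39, 0.8, 1.66, 3.41, 7.02]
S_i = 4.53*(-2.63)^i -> [4.53, -11.91, 31.33, -82.41, 216.73]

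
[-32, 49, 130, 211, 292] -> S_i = -32 + 81*i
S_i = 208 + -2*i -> [208, 206, 204, 202, 200]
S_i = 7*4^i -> [7, 28, 112, 448, 1792]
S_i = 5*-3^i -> [5, -15, 45, -135, 405]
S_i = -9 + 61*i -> [-9, 52, 113, 174, 235]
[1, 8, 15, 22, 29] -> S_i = 1 + 7*i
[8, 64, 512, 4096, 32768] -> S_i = 8*8^i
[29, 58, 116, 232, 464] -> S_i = 29*2^i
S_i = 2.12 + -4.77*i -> [2.12, -2.65, -7.42, -12.19, -16.96]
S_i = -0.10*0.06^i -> [-0.1, -0.01, -0.0, -0.0, -0.0]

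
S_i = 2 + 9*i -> [2, 11, 20, 29, 38]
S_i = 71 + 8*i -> [71, 79, 87, 95, 103]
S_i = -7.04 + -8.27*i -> [-7.04, -15.31, -23.58, -31.85, -40.12]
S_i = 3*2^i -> [3, 6, 12, 24, 48]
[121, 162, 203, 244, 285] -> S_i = 121 + 41*i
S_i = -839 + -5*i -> [-839, -844, -849, -854, -859]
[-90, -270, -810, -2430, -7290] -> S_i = -90*3^i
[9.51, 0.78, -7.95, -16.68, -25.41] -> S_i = 9.51 + -8.73*i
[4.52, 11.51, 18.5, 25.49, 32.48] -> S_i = 4.52 + 6.99*i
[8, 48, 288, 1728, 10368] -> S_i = 8*6^i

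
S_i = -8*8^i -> [-8, -64, -512, -4096, -32768]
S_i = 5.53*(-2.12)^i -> [5.53, -11.72, 24.85, -52.69, 111.7]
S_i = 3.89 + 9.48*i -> [3.89, 13.37, 22.85, 32.33, 41.81]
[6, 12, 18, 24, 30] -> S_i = 6 + 6*i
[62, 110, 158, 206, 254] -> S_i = 62 + 48*i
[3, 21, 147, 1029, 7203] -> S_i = 3*7^i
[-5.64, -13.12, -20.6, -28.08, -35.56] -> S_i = -5.64 + -7.48*i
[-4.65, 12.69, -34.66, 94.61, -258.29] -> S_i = -4.65*(-2.73)^i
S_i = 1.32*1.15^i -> [1.32, 1.52, 1.75, 2.01, 2.31]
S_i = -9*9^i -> [-9, -81, -729, -6561, -59049]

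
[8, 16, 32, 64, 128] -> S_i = 8*2^i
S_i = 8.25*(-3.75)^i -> [8.25, -30.94, 116.02, -435.06, 1631.47]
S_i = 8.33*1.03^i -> [8.33, 8.58, 8.84, 9.1, 9.38]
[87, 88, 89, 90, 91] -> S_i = 87 + 1*i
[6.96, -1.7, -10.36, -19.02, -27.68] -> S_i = 6.96 + -8.66*i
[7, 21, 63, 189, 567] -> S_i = 7*3^i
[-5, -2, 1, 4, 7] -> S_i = -5 + 3*i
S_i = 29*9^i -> [29, 261, 2349, 21141, 190269]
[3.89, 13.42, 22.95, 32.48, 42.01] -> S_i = 3.89 + 9.53*i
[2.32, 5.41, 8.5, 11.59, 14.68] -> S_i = 2.32 + 3.09*i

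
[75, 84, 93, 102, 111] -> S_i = 75 + 9*i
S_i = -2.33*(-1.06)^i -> [-2.33, 2.47, -2.62, 2.78, -2.94]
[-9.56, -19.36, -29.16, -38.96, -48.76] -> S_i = -9.56 + -9.80*i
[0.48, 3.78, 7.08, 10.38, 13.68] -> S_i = 0.48 + 3.30*i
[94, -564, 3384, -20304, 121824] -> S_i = 94*-6^i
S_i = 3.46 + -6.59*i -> [3.46, -3.13, -9.72, -16.31, -22.9]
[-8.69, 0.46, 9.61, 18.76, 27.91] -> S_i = -8.69 + 9.15*i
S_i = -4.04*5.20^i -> [-4.04, -21.01, -109.24, -568.06, -2953.89]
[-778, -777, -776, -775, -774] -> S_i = -778 + 1*i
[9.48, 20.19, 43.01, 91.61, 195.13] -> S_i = 9.48*2.13^i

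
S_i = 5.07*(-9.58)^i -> [5.07, -48.57, 465.31, -4457.63, 42704.14]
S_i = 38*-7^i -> [38, -266, 1862, -13034, 91238]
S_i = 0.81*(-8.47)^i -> [0.81, -6.86, 58.11, -492.19, 4168.87]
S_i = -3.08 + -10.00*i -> [-3.08, -13.08, -23.08, -33.08, -43.08]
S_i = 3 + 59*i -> [3, 62, 121, 180, 239]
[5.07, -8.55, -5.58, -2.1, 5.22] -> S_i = Random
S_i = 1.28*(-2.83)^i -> [1.28, -3.62, 10.25, -29.01, 82.1]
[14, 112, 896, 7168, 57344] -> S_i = 14*8^i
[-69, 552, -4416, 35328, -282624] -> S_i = -69*-8^i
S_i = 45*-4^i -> [45, -180, 720, -2880, 11520]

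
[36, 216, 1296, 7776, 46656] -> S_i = 36*6^i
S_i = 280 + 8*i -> [280, 288, 296, 304, 312]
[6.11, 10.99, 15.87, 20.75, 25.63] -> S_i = 6.11 + 4.88*i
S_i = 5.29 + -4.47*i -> [5.29, 0.82, -3.65, -8.12, -12.59]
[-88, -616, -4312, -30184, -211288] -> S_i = -88*7^i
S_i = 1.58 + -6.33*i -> [1.58, -4.75, -11.08, -17.41, -23.74]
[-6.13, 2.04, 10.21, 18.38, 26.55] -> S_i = -6.13 + 8.17*i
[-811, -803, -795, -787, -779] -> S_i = -811 + 8*i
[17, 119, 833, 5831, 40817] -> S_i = 17*7^i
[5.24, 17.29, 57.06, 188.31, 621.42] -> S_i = 5.24*3.30^i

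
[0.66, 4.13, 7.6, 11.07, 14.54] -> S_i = 0.66 + 3.47*i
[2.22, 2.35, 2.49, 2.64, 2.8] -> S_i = 2.22*1.06^i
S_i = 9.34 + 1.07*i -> [9.34, 10.41, 11.48, 12.55, 13.62]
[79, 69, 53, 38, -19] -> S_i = Random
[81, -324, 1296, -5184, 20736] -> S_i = 81*-4^i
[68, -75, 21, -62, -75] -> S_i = Random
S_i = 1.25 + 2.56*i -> [1.25, 3.81, 6.37, 8.93, 11.49]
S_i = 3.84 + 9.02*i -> [3.84, 12.86, 21.88, 30.9, 39.92]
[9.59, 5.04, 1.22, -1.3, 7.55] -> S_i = Random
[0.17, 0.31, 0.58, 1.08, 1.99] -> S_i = 0.17*1.85^i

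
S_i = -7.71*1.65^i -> [-7.71, -12.72, -20.99, -34.63, -57.15]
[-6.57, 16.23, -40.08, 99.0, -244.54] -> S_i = -6.57*(-2.47)^i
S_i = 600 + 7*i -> [600, 607, 614, 621, 628]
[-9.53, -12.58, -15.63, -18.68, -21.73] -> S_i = -9.53 + -3.05*i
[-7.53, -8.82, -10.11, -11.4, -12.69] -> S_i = -7.53 + -1.29*i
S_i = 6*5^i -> [6, 30, 150, 750, 3750]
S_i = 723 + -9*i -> [723, 714, 705, 696, 687]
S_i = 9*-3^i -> [9, -27, 81, -243, 729]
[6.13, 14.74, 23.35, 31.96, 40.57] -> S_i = 6.13 + 8.61*i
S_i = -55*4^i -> [-55, -220, -880, -3520, -14080]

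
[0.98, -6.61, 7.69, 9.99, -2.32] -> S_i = Random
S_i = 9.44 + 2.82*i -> [9.44, 12.26, 15.08, 17.9, 20.72]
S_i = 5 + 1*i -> [5, 6, 7, 8, 9]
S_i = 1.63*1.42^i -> [1.63, 2.31, 3.29, 4.67, 6.63]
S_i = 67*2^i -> [67, 134, 268, 536, 1072]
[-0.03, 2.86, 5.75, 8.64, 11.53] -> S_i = -0.03 + 2.89*i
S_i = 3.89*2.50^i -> [3.89, 9.72, 24.31, 60.78, 151.95]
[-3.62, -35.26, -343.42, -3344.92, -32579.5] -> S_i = -3.62*9.74^i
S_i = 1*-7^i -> [1, -7, 49, -343, 2401]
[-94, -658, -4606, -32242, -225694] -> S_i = -94*7^i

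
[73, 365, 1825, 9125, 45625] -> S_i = 73*5^i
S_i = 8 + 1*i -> [8, 9, 10, 11, 12]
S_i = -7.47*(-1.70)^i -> [-7.47, 12.7, -21.59, 36.7, -62.39]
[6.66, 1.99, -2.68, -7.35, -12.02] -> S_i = 6.66 + -4.67*i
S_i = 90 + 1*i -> [90, 91, 92, 93, 94]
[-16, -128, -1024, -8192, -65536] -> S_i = -16*8^i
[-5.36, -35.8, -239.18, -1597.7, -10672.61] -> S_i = -5.36*6.68^i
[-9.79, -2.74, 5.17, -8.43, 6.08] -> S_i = Random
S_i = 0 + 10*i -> [0, 10, 20, 30, 40]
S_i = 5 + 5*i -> [5, 10, 15, 20, 25]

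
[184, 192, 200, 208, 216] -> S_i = 184 + 8*i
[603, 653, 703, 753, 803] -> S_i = 603 + 50*i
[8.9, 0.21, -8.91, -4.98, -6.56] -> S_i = Random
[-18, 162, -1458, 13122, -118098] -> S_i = -18*-9^i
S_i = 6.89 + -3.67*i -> [6.89, 3.22, -0.45, -4.12, -7.79]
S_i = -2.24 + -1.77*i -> [-2.24, -4.01, -5.78, -7.55, -9.32]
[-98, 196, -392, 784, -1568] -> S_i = -98*-2^i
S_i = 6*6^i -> [6, 36, 216, 1296, 7776]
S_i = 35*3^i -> [35, 105, 315, 945, 2835]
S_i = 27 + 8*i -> [27, 35, 43, 51, 59]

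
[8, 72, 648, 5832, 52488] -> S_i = 8*9^i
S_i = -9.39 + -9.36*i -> [-9.39, -18.75, -28.11, -37.47, -46.83]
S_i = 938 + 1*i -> [938, 939, 940, 941, 942]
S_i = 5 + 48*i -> [5, 53, 101, 149, 197]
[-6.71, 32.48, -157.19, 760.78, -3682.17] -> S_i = -6.71*(-4.84)^i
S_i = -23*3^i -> [-23, -69, -207, -621, -1863]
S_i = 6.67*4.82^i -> [6.67, 32.15, 154.96, 746.91, 3600.1]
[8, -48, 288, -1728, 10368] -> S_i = 8*-6^i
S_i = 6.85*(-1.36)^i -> [6.85, -9.32, 12.67, -17.23, 23.43]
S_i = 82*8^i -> [82, 656, 5248, 41984, 335872]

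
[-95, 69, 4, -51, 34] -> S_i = Random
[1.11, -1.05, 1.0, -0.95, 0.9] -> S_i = 1.11*(-0.95)^i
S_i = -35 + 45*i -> [-35, 10, 55, 100, 145]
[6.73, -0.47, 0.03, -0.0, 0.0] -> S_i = 6.73*(-0.07)^i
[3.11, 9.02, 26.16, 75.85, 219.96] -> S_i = 3.11*2.90^i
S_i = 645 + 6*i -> [645, 651, 657, 663, 669]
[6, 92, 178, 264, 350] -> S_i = 6 + 86*i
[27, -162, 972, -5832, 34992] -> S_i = 27*-6^i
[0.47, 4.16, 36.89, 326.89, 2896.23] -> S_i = 0.47*8.86^i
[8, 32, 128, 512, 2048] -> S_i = 8*4^i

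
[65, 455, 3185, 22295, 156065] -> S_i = 65*7^i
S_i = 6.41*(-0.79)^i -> [6.41, -5.06, 4.0, -3.16, 2.5]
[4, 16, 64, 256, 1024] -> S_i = 4*4^i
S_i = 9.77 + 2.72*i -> [9.77, 12.49, 15.21, 17.93, 20.65]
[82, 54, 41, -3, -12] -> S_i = Random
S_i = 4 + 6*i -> [4, 10, 16, 22, 28]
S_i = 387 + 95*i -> [387, 482, 577, 672, 767]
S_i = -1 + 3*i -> [-1, 2, 5, 8, 11]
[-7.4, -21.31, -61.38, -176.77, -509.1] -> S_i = -7.40*2.88^i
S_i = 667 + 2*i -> [667, 669, 671, 673, 675]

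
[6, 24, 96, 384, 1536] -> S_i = 6*4^i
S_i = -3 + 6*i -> [-3, 3, 9, 15, 21]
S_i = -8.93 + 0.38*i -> [-8.93, -8.55, -8.17, -7.79, -7.41]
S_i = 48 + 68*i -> [48, 116, 184, 252, 320]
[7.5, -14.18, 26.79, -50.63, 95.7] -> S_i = 7.50*(-1.89)^i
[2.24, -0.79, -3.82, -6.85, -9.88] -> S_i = 2.24 + -3.03*i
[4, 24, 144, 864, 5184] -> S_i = 4*6^i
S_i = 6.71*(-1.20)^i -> [6.71, -8.05, 9.66, -11.59, 13.91]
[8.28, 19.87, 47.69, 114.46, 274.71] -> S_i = 8.28*2.40^i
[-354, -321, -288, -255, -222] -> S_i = -354 + 33*i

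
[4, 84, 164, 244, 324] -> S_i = 4 + 80*i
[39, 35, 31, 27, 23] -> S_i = 39 + -4*i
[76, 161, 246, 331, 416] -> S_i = 76 + 85*i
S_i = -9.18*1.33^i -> [-9.18, -12.21, -16.24, -21.6, -28.72]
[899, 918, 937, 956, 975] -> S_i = 899 + 19*i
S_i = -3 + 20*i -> [-3, 17, 37, 57, 77]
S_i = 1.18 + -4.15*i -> [1.18, -2.97, -7.12, -11.27, -15.42]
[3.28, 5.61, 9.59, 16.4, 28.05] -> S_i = 3.28*1.71^i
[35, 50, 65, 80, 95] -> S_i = 35 + 15*i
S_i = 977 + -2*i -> [977, 975, 973, 971, 969]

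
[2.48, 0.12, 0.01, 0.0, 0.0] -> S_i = 2.48*0.05^i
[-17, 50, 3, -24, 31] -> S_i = Random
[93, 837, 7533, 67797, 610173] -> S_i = 93*9^i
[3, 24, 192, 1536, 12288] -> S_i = 3*8^i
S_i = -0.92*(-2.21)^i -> [-0.92, 2.03, -4.49, 9.93, -21.95]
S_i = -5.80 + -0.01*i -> [-5.8, -5.81, -5.82, -5.83, -5.84]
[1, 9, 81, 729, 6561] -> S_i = 1*9^i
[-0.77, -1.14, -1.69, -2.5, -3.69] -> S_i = -0.77*1.48^i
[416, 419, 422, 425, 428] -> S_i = 416 + 3*i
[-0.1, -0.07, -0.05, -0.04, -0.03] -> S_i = -0.10*0.71^i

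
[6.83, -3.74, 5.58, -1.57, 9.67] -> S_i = Random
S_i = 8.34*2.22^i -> [8.34, 18.51, 41.1, 91.25, 202.57]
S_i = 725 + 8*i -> [725, 733, 741, 749, 757]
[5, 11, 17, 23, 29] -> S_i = 5 + 6*i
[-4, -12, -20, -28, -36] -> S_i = -4 + -8*i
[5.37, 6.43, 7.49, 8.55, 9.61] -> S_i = 5.37 + 1.06*i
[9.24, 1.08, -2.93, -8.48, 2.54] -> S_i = Random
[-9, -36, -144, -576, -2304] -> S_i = -9*4^i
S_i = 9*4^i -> [9, 36, 144, 576, 2304]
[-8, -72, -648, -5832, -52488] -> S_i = -8*9^i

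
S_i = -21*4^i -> [-21, -84, -336, -1344, -5376]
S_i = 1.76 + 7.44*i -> [1.76, 9.2, 16.64, 24.08, 31.52]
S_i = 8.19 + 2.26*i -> [8.19, 10.45, 12.71, 14.97, 17.23]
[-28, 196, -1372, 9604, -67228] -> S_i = -28*-7^i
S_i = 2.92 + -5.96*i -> [2.92, -3.04, -9.0, -14.96, -20.92]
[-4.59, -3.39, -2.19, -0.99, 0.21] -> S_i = -4.59 + 1.20*i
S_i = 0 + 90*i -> [0, 90, 180, 270, 360]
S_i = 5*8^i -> [5, 40, 320, 2560, 20480]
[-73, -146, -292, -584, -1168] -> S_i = -73*2^i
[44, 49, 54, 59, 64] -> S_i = 44 + 5*i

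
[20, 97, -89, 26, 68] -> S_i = Random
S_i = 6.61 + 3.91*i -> [6.61, 10.52, 14.43, 18.34, 22.25]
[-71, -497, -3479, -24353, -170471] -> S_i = -71*7^i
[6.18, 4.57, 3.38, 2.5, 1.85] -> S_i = 6.18*0.74^i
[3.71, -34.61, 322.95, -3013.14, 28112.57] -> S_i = 3.71*(-9.33)^i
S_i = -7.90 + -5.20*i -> [-7.9, -13.1, -18.3, -23.5, -28.7]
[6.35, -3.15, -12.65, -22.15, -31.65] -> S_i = 6.35 + -9.50*i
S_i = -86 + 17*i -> [-86, -69, -52, -35, -18]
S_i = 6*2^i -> [6, 12, 24, 48, 96]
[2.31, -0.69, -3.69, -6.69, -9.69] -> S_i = 2.31 + -3.00*i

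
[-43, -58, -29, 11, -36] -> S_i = Random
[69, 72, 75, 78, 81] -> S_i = 69 + 3*i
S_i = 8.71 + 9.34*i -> [8.71, 18.05, 27.39, 36.73, 46.07]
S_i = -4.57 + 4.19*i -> [-4.57, -0.38, 3.81, 8.0, 12.19]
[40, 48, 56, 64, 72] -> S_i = 40 + 8*i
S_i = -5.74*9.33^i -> [-5.74, -53.55, -499.66, -4661.83, -43494.91]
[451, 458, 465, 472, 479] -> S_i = 451 + 7*i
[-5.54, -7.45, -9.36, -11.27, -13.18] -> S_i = -5.54 + -1.91*i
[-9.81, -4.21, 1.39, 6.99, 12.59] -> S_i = -9.81 + 5.60*i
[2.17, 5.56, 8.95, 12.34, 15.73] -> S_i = 2.17 + 3.39*i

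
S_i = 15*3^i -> [15, 45, 135, 405, 1215]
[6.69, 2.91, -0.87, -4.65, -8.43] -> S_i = 6.69 + -3.78*i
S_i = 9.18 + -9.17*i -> [9.18, 0.01, -9.16, -18.33, -27.5]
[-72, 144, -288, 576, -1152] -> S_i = -72*-2^i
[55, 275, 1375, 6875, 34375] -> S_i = 55*5^i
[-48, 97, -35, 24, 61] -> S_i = Random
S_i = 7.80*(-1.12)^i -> [7.8, -8.74, 9.78, -10.96, 12.27]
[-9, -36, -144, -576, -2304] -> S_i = -9*4^i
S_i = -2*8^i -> [-2, -16, -128, -1024, -8192]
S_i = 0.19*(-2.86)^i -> [0.19, -0.54, 1.55, -4.44, 12.71]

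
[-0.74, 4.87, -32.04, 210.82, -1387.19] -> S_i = -0.74*(-6.58)^i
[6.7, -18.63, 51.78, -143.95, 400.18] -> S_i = 6.70*(-2.78)^i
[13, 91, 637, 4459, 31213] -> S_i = 13*7^i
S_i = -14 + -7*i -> [-14, -21, -28, -35, -42]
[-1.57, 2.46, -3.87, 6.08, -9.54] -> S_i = -1.57*(-1.57)^i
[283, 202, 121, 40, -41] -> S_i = 283 + -81*i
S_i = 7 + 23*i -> [7, 30, 53, 76, 99]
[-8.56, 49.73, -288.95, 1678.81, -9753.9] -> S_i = -8.56*(-5.81)^i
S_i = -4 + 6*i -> [-4, 2, 8, 14, 20]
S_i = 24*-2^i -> [24, -48, 96, -192, 384]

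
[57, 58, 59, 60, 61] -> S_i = 57 + 1*i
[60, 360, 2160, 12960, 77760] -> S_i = 60*6^i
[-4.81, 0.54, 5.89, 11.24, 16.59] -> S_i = -4.81 + 5.35*i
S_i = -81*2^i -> [-81, -162, -324, -648, -1296]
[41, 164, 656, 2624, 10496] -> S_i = 41*4^i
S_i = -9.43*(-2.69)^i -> [-9.43, 25.37, -68.24, 183.56, -493.77]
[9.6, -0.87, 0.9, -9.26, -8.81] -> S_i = Random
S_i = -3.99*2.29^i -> [-3.99, -9.14, -20.92, -47.92, -109.73]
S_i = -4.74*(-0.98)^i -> [-4.74, 4.65, -4.55, 4.46, -4.37]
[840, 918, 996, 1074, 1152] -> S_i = 840 + 78*i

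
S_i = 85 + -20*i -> [85, 65, 45, 25, 5]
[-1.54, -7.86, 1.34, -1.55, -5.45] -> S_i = Random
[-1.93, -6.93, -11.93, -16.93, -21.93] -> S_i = -1.93 + -5.00*i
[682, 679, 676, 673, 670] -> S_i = 682 + -3*i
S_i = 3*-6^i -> [3, -18, 108, -648, 3888]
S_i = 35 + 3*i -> [35, 38, 41, 44, 47]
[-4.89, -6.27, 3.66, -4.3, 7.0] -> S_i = Random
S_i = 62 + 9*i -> [62, 71, 80, 89, 98]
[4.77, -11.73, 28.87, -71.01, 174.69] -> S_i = 4.77*(-2.46)^i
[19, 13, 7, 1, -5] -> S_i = 19 + -6*i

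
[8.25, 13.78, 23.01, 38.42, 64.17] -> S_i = 8.25*1.67^i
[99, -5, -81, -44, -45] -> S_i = Random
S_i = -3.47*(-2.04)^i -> [-3.47, 7.08, -14.44, 29.46, -60.1]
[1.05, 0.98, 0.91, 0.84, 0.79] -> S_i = 1.05*0.93^i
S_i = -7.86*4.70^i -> [-7.86, -36.94, -173.63, -816.05, -3835.43]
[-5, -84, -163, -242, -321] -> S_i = -5 + -79*i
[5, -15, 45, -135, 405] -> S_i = 5*-3^i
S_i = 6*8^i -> [6, 48, 384, 3072, 24576]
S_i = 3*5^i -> [3, 15, 75, 375, 1875]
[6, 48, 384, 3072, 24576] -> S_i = 6*8^i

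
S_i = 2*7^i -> [2, 14, 98, 686, 4802]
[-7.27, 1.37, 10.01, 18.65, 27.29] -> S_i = -7.27 + 8.64*i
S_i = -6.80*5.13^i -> [-6.8, -34.88, -178.95, -918.04, -4709.54]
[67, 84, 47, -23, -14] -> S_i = Random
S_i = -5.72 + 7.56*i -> [-5.72, 1.84, 9.4, 16.96, 24.52]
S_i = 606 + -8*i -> [606, 598, 590, 582, 574]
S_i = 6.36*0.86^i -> [6.36, 5.47, 4.7, 4.05, 3.48]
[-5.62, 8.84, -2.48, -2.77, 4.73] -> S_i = Random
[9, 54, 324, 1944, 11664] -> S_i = 9*6^i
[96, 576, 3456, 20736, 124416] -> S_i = 96*6^i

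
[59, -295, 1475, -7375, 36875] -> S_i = 59*-5^i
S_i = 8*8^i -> [8, 64, 512, 4096, 32768]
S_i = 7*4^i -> [7, 28, 112, 448, 1792]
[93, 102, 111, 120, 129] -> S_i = 93 + 9*i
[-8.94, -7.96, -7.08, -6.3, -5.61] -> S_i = -8.94*0.89^i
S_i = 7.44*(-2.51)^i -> [7.44, -18.67, 46.87, -117.65, 295.3]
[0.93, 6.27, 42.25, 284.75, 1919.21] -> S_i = 0.93*6.74^i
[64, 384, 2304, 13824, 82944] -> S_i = 64*6^i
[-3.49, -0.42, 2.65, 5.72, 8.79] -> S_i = -3.49 + 3.07*i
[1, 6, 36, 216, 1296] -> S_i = 1*6^i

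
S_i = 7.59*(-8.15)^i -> [7.59, -61.86, 504.15, -4108.8, 33486.69]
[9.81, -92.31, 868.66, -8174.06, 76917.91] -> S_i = 9.81*(-9.41)^i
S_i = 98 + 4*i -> [98, 102, 106, 110, 114]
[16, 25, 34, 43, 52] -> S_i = 16 + 9*i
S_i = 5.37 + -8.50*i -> [5.37, -3.13, -11.63, -20.13, -28.63]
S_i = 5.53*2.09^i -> [5.53, 11.56, 24.16, 50.49, 105.51]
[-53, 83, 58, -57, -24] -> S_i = Random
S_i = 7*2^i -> [7, 14, 28, 56, 112]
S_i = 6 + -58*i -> [6, -52, -110, -168, -226]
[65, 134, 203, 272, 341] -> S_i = 65 + 69*i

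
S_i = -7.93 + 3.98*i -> [-7.93, -3.95, 0.03, 4.01, 7.99]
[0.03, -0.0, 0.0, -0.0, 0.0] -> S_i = 0.03*(-0.16)^i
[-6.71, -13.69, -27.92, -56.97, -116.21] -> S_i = -6.71*2.04^i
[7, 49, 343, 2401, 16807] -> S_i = 7*7^i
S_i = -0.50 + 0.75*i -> [-0.5, 0.25, 1.0, 1.75, 2.5]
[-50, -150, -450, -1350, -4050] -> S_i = -50*3^i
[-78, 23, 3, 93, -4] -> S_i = Random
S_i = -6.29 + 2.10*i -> [-6.29, -4.19, -2.09, 0.01, 2.11]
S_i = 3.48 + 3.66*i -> [3.48, 7.14, 10.8, 14.46, 18.12]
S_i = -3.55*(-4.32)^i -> [-3.55, 15.34, -66.25, 286.21, -1236.41]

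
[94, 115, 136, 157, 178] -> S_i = 94 + 21*i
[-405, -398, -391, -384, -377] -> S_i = -405 + 7*i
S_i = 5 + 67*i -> [5, 72, 139, 206, 273]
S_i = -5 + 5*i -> [-5, 0, 5, 10, 15]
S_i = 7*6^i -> [7, 42, 252, 1512, 9072]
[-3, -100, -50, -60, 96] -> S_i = Random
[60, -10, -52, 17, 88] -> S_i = Random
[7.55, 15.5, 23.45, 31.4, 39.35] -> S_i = 7.55 + 7.95*i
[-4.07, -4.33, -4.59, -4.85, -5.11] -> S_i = -4.07 + -0.26*i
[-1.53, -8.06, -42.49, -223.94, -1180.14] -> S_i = -1.53*5.27^i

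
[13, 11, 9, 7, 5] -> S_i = 13 + -2*i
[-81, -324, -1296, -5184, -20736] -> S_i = -81*4^i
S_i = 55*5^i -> [55, 275, 1375, 6875, 34375]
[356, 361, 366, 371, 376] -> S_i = 356 + 5*i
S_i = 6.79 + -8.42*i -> [6.79, -1.63, -10.05, -18.47, -26.89]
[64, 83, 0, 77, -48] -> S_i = Random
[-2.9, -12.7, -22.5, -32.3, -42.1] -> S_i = -2.90 + -9.80*i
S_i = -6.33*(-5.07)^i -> [-6.33, 32.09, -162.71, 824.95, -4182.5]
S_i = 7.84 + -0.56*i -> [7.84, 7.28, 6.72, 6.16, 5.6]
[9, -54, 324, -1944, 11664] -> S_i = 9*-6^i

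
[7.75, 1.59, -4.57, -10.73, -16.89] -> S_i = 7.75 + -6.16*i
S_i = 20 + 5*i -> [20, 25, 30, 35, 40]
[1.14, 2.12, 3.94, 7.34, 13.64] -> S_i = 1.14*1.86^i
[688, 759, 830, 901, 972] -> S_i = 688 + 71*i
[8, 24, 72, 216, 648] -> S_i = 8*3^i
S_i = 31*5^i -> [31, 155, 775, 3875, 19375]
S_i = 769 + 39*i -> [769, 808, 847, 886, 925]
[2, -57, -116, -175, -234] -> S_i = 2 + -59*i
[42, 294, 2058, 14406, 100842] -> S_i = 42*7^i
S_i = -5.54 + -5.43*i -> [-5.54, -10.97, -16.4, -21.83, -27.26]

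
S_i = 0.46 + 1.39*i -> [0.46, 1.85, 3.24, 4.63, 6.02]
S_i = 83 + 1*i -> [83, 84, 85, 86, 87]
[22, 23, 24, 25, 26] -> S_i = 22 + 1*i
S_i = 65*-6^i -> [65, -390, 2340, -14040, 84240]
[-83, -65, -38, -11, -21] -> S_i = Random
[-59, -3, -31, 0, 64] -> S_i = Random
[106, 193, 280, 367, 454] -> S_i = 106 + 87*i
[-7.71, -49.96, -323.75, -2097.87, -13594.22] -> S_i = -7.71*6.48^i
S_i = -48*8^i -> [-48, -384, -3072, -24576, -196608]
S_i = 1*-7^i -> [1, -7, 49, -343, 2401]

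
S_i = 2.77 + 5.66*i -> [2.77, 8.43, 14.09, 19.75, 25.41]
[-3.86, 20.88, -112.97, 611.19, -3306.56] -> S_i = -3.86*(-5.41)^i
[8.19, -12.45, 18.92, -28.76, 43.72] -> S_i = 8.19*(-1.52)^i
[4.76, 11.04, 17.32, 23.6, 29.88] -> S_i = 4.76 + 6.28*i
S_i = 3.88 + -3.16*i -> [3.88, 0.72, -2.44, -5.6, -8.76]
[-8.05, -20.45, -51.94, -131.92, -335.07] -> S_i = -8.05*2.54^i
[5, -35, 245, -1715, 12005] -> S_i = 5*-7^i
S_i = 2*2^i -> [2, 4, 8, 16, 32]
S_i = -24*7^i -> [-24, -168, -1176, -8232, -57624]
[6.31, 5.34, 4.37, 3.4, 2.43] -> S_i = 6.31 + -0.97*i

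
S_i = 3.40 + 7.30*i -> [3.4, 10.7, 18.0, 25.3, 32.6]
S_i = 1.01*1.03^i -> [1.01, 1.04, 1.07, 1.1, 1.14]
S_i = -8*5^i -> [-8, -40, -200, -1000, -5000]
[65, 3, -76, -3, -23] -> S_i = Random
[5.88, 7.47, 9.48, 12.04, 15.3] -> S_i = 5.88*1.27^i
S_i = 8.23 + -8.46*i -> [8.23, -0.23, -8.69, -17.15, -25.61]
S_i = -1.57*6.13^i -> [-1.57, -9.62, -59.0, -361.64, -2216.88]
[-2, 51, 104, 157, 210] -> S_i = -2 + 53*i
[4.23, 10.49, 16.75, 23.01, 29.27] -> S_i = 4.23 + 6.26*i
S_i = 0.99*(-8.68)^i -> [0.99, -8.59, 74.59, -647.43, 5619.71]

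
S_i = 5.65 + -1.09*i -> [5.65, 4.56, 3.47, 2.38, 1.29]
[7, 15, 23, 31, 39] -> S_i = 7 + 8*i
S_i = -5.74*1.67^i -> [-5.74, -9.59, -16.01, -26.73, -44.65]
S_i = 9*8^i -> [9, 72, 576, 4608, 36864]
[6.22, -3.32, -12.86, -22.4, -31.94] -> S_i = 6.22 + -9.54*i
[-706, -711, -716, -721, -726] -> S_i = -706 + -5*i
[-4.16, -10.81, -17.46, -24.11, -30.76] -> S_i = -4.16 + -6.65*i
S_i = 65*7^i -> [65, 455, 3185, 22295, 156065]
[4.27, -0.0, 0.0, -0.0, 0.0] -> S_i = 4.27*-0.00^i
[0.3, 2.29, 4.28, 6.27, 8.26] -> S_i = 0.30 + 1.99*i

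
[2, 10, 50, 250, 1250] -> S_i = 2*5^i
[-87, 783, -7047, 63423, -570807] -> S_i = -87*-9^i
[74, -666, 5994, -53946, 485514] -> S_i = 74*-9^i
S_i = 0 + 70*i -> [0, 70, 140, 210, 280]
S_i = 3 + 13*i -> [3, 16, 29, 42, 55]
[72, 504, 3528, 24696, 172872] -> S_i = 72*7^i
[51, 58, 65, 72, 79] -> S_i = 51 + 7*i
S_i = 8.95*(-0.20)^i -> [8.95, -1.79, 0.36, -0.07, 0.01]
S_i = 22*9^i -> [22, 198, 1782, 16038, 144342]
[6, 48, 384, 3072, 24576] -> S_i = 6*8^i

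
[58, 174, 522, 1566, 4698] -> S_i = 58*3^i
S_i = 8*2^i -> [8, 16, 32, 64, 128]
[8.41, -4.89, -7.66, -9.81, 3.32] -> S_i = Random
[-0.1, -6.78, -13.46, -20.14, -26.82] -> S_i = -0.10 + -6.68*i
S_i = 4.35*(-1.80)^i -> [4.35, -7.83, 14.09, -25.37, 45.66]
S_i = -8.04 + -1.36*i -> [-8.04, -9.4, -10.76, -12.12, -13.48]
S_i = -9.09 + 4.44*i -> [-9.09, -4.65, -0.21, 4.23, 8.67]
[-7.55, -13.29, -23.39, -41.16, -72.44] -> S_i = -7.55*1.76^i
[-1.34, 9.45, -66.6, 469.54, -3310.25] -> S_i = -1.34*(-7.05)^i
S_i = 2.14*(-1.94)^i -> [2.14, -4.15, 8.05, -15.62, 30.31]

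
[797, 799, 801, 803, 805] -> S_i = 797 + 2*i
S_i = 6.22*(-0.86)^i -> [6.22, -5.35, 4.6, -3.96, 3.4]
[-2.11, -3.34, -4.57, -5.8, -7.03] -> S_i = -2.11 + -1.23*i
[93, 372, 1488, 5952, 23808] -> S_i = 93*4^i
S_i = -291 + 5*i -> [-291, -286, -281, -276, -271]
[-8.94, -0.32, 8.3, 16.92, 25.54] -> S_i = -8.94 + 8.62*i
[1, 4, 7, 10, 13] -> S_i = 1 + 3*i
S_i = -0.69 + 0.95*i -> [-0.69, 0.26, 1.21, 2.16, 3.11]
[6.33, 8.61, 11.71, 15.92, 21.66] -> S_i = 6.33*1.36^i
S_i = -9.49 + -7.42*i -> [-9.49, -16.91, -24.33, -31.75, -39.17]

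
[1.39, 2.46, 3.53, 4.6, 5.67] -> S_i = 1.39 + 1.07*i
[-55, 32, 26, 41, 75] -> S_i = Random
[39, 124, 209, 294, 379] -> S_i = 39 + 85*i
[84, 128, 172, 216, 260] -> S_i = 84 + 44*i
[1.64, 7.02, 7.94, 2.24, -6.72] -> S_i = Random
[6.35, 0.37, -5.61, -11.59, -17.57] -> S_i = 6.35 + -5.98*i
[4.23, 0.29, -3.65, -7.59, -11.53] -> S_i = 4.23 + -3.94*i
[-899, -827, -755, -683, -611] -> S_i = -899 + 72*i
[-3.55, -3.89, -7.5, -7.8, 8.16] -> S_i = Random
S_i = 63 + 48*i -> [63, 111, 159, 207, 255]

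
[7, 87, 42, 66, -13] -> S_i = Random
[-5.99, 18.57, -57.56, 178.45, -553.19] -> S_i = -5.99*(-3.10)^i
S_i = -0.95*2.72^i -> [-0.95, -2.58, -7.03, -19.12, -52.0]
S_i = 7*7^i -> [7, 49, 343, 2401, 16807]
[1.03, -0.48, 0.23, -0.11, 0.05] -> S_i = 1.03*(-0.47)^i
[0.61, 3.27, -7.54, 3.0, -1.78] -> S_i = Random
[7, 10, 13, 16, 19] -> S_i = 7 + 3*i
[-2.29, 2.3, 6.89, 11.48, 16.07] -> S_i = -2.29 + 4.59*i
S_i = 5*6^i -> [5, 30, 180, 1080, 6480]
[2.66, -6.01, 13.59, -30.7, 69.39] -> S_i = 2.66*(-2.26)^i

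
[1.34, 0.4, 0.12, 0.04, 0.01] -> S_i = 1.34*0.30^i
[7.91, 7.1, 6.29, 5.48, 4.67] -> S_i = 7.91 + -0.81*i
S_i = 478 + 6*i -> [478, 484, 490, 496, 502]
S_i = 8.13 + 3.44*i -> [8.13, 11.57, 15.01, 18.45, 21.89]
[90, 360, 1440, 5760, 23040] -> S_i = 90*4^i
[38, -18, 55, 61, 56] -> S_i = Random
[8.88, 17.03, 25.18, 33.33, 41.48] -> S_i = 8.88 + 8.15*i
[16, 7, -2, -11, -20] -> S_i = 16 + -9*i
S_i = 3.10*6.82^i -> [3.1, 21.14, 144.19, 983.37, 6706.55]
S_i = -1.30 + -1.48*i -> [-1.3, -2.78, -4.26, -5.74, -7.22]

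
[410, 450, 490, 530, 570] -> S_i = 410 + 40*i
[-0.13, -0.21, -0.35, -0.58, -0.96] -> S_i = -0.13*1.65^i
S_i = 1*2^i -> [1, 2, 4, 8, 16]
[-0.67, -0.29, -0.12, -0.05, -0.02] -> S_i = -0.67*0.43^i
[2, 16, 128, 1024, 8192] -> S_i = 2*8^i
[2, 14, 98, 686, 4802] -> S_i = 2*7^i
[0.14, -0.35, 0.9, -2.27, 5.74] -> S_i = 0.14*(-2.53)^i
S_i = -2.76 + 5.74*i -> [-2.76, 2.98, 8.72, 14.46, 20.2]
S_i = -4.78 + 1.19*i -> [-4.78, -3.59, -2.4, -1.21, -0.02]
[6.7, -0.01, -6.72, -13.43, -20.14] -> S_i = 6.70 + -6.71*i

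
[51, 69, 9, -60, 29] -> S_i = Random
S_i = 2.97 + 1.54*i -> [2.97, 4.51, 6.05, 7.59, 9.13]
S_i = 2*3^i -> [2, 6, 18, 54, 162]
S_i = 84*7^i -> [84, 588, 4116, 28812, 201684]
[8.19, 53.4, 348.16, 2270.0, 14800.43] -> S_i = 8.19*6.52^i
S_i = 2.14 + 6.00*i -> [2.14, 8.14, 14.14, 20.14, 26.14]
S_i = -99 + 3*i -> [-99, -96, -93, -90, -87]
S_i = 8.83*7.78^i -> [8.83, 68.7, 534.47, 4158.14, 32350.36]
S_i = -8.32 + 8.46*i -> [-8.32, 0.14, 8.6, 17.06, 25.52]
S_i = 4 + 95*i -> [4, 99, 194, 289, 384]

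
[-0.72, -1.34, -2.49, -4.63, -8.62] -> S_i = -0.72*1.86^i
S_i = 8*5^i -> [8, 40, 200, 1000, 5000]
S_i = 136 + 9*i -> [136, 145, 154, 163, 172]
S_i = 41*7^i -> [41, 287, 2009, 14063, 98441]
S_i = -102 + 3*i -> [-102, -99, -96, -93, -90]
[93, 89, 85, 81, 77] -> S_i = 93 + -4*i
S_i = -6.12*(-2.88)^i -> [-6.12, 17.63, -50.76, 146.19, -421.04]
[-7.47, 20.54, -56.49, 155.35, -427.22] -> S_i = -7.47*(-2.75)^i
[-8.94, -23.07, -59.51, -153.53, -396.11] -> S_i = -8.94*2.58^i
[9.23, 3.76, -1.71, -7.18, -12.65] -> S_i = 9.23 + -5.47*i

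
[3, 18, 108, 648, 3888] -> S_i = 3*6^i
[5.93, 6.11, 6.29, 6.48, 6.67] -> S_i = 5.93*1.03^i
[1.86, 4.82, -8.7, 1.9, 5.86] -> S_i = Random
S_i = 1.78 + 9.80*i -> [1.78, 11.58, 21.38, 31.18, 40.98]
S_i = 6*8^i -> [6, 48, 384, 3072, 24576]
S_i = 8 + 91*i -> [8, 99, 190, 281, 372]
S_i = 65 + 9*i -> [65, 74, 83, 92, 101]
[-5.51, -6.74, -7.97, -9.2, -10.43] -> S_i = -5.51 + -1.23*i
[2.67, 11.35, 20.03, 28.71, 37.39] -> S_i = 2.67 + 8.68*i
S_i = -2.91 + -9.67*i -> [-2.91, -12.58, -22.25, -31.92, -41.59]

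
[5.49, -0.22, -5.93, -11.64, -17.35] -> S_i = 5.49 + -5.71*i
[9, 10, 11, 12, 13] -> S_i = 9 + 1*i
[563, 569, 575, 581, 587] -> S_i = 563 + 6*i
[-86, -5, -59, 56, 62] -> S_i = Random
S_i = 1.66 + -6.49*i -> [1.66, -4.83, -11.32, -17.81, -24.3]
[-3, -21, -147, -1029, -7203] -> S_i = -3*7^i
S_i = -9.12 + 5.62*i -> [-9.12, -3.5, 2.12, 7.74, 13.36]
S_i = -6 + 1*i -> [-6, -5, -4, -3, -2]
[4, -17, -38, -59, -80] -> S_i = 4 + -21*i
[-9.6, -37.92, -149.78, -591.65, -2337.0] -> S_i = -9.60*3.95^i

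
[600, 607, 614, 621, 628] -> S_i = 600 + 7*i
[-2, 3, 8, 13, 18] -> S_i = -2 + 5*i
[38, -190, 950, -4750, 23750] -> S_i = 38*-5^i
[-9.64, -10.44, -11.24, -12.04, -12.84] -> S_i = -9.64 + -0.80*i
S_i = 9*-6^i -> [9, -54, 324, -1944, 11664]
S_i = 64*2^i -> [64, 128, 256, 512, 1024]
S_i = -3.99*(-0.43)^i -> [-3.99, 1.72, -0.74, 0.32, -0.14]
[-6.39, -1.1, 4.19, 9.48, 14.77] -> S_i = -6.39 + 5.29*i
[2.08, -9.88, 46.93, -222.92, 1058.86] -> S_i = 2.08*(-4.75)^i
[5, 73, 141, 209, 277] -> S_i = 5 + 68*i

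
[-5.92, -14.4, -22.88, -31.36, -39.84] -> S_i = -5.92 + -8.48*i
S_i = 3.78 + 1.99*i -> [3.78, 5.77, 7.76, 9.75, 11.74]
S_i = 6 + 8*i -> [6, 14, 22, 30, 38]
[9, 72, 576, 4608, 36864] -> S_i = 9*8^i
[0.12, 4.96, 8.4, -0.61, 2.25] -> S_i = Random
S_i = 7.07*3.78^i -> [7.07, 26.72, 101.02, 381.85, 1443.4]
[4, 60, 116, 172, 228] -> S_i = 4 + 56*i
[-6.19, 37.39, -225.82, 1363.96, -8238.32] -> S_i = -6.19*(-6.04)^i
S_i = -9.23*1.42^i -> [-9.23, -13.11, -18.61, -26.43, -37.53]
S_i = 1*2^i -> [1, 2, 4, 8, 16]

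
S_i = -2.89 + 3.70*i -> [-2.89, 0.81, 4.51, 8.21, 11.91]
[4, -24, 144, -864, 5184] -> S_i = 4*-6^i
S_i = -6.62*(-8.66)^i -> [-6.62, 57.33, -496.47, 4299.44, -37233.13]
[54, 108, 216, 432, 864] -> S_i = 54*2^i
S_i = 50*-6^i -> [50, -300, 1800, -10800, 64800]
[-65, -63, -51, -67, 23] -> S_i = Random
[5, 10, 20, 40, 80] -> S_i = 5*2^i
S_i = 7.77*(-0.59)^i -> [7.77, -4.58, 2.7, -1.6, 0.94]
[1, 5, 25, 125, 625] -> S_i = 1*5^i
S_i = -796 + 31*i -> [-796, -765, -734, -703, -672]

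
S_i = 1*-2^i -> [1, -2, 4, -8, 16]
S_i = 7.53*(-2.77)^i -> [7.53, -20.86, 57.78, -160.04, 443.32]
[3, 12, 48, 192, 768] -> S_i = 3*4^i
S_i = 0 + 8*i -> [0, 8, 16, 24, 32]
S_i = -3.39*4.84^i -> [-3.39, -16.41, -79.41, -384.36, -1860.29]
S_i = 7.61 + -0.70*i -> [7.61, 6.91, 6.21, 5.51, 4.81]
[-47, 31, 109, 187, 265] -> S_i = -47 + 78*i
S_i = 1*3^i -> [1, 3, 9, 27, 81]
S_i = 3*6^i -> [3, 18, 108, 648, 3888]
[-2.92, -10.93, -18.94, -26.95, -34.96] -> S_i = -2.92 + -8.01*i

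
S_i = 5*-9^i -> [5, -45, 405, -3645, 32805]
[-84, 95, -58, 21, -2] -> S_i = Random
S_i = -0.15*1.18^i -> [-0.15, -0.18, -0.21, -0.25, -0.29]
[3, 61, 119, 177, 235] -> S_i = 3 + 58*i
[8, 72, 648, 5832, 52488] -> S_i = 8*9^i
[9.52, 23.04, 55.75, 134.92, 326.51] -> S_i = 9.52*2.42^i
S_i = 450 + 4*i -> [450, 454, 458, 462, 466]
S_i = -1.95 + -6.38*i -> [-1.95, -8.33, -14.71, -21.09, -27.47]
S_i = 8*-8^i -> [8, -64, 512, -4096, 32768]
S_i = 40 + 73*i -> [40, 113, 186, 259, 332]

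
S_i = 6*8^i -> [6, 48, 384, 3072, 24576]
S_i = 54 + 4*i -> [54, 58, 62, 66, 70]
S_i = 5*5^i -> [5, 25, 125, 625, 3125]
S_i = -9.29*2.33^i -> [-9.29, -21.65, -50.43, -117.51, -273.8]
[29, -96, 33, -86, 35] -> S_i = Random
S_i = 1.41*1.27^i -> [1.41, 1.79, 2.27, 2.89, 3.67]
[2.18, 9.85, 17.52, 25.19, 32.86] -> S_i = 2.18 + 7.67*i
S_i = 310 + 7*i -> [310, 317, 324, 331, 338]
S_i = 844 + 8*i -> [844, 852, 860, 868, 876]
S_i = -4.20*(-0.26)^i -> [-4.2, 1.09, -0.28, 0.07, -0.02]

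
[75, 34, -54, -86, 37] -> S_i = Random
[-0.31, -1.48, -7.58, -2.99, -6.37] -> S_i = Random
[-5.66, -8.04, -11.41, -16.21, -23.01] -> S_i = -5.66*1.42^i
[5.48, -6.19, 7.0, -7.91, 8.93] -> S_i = 5.48*(-1.13)^i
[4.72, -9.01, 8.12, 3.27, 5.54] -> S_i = Random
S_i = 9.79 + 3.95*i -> [9.79, 13.74, 17.69, 21.64, 25.59]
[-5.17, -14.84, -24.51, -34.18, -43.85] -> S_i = -5.17 + -9.67*i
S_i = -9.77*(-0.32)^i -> [-9.77, 3.13, -1.0, 0.32, -0.1]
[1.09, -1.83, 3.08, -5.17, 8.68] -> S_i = 1.09*(-1.68)^i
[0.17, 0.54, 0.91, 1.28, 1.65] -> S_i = 0.17 + 0.37*i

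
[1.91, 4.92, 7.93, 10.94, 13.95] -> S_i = 1.91 + 3.01*i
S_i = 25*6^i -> [25, 150, 900, 5400, 32400]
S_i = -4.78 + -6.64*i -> [-4.78, -11.42, -18.06, -24.7, -31.34]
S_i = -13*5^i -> [-13, -65, -325, -1625, -8125]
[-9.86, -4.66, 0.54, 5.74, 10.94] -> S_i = -9.86 + 5.20*i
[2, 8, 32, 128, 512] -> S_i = 2*4^i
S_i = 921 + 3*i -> [921, 924, 927, 930, 933]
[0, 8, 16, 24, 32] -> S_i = 0 + 8*i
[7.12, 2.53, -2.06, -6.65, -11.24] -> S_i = 7.12 + -4.59*i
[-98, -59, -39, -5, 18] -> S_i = Random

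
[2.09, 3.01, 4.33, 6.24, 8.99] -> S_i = 2.09*1.44^i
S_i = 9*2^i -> [9, 18, 36, 72, 144]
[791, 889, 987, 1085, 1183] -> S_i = 791 + 98*i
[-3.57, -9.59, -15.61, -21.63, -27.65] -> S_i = -3.57 + -6.02*i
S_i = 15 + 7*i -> [15, 22, 29, 36, 43]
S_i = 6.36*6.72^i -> [6.36, 42.74, 287.21, 1930.03, 12969.83]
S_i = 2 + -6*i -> [2, -4, -10, -16, -22]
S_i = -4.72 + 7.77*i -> [-4.72, 3.05, 10.82, 18.59, 26.36]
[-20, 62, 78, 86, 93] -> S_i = Random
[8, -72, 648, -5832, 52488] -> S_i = 8*-9^i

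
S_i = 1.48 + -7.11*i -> [1.48, -5.63, -12.74, -19.85, -26.96]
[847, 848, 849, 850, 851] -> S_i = 847 + 1*i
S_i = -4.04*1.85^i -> [-4.04, -7.47, -13.83, -25.58, -47.32]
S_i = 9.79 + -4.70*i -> [9.79, 5.09, 0.39, -4.31, -9.01]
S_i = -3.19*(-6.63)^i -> [-3.19, 21.15, -140.22, 929.68, -6163.75]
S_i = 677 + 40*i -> [677, 717, 757, 797, 837]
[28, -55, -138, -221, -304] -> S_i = 28 + -83*i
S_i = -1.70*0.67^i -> [-1.7, -1.14, -0.76, -0.51, -0.34]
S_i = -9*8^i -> [-9, -72, -576, -4608, -36864]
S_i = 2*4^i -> [2, 8, 32, 128, 512]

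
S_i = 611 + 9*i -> [611, 620, 629, 638, 647]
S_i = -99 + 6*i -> [-99, -93, -87, -81, -75]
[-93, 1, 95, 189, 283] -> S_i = -93 + 94*i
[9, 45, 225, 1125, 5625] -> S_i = 9*5^i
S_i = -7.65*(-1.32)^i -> [-7.65, 10.1, -13.33, 17.59, -23.23]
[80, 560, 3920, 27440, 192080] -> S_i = 80*7^i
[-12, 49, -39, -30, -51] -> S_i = Random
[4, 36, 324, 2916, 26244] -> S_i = 4*9^i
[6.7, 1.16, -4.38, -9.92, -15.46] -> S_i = 6.70 + -5.54*i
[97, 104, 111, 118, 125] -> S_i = 97 + 7*i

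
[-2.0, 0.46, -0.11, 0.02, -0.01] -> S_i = -2.00*(-0.23)^i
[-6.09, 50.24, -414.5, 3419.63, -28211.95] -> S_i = -6.09*(-8.25)^i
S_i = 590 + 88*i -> [590, 678, 766, 854, 942]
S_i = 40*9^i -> [40, 360, 3240, 29160, 262440]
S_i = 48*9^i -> [48, 432, 3888, 34992, 314928]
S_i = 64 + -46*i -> [64, 18, -28, -74, -120]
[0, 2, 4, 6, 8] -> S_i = 0 + 2*i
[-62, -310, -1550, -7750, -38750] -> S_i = -62*5^i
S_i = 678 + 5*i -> [678, 683, 688, 693, 698]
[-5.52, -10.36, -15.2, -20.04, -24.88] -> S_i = -5.52 + -4.84*i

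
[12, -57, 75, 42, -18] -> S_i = Random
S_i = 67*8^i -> [67, 536, 4288, 34304, 274432]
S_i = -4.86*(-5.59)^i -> [-4.86, 27.17, -151.87, 848.93, -4745.52]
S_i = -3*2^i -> [-3, -6, -12, -24, -48]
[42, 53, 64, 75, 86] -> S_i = 42 + 11*i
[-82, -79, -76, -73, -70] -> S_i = -82 + 3*i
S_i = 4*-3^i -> [4, -12, 36, -108, 324]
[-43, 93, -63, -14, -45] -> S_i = Random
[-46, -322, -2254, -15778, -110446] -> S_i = -46*7^i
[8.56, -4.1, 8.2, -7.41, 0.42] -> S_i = Random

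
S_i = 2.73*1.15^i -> [2.73, 3.14, 3.61, 4.15, 4.77]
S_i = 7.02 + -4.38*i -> [7.02, 2.64, -1.74, -6.12, -10.5]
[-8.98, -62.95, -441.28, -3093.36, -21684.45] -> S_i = -8.98*7.01^i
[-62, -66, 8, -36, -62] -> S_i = Random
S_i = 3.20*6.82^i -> [3.2, 21.82, 148.84, 1015.09, 6922.89]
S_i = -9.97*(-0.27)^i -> [-9.97, 2.69, -0.73, 0.2, -0.05]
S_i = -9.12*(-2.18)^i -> [-9.12, 19.88, -43.34, 94.49, -205.98]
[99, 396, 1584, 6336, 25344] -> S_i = 99*4^i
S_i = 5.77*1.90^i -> [5.77, 10.96, 20.83, 39.58, 75.2]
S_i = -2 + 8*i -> [-2, 6, 14, 22, 30]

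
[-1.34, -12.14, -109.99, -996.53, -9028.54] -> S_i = -1.34*9.06^i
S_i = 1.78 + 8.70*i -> [1.78, 10.48, 19.18, 27.88, 36.58]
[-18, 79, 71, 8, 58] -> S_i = Random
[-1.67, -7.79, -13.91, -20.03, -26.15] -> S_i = -1.67 + -6.12*i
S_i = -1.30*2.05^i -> [-1.3, -2.66, -5.46, -11.2, -22.96]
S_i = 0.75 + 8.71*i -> [0.75, 9.46, 18.17, 26.88, 35.59]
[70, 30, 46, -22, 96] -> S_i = Random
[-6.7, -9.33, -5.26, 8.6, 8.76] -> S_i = Random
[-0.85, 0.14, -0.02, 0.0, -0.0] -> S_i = -0.85*(-0.17)^i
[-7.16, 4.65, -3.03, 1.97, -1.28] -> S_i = -7.16*(-0.65)^i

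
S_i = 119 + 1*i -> [119, 120, 121, 122, 123]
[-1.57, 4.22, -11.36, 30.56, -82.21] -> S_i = -1.57*(-2.69)^i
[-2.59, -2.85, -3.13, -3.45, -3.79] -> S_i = -2.59*1.10^i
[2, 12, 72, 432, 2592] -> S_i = 2*6^i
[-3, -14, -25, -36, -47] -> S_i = -3 + -11*i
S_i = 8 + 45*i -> [8, 53, 98, 143, 188]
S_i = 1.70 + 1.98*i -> [1.7, 3.68, 5.66, 7.64, 9.62]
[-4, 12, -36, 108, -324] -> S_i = -4*-3^i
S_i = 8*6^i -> [8, 48, 288, 1728, 10368]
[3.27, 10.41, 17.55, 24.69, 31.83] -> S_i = 3.27 + 7.14*i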